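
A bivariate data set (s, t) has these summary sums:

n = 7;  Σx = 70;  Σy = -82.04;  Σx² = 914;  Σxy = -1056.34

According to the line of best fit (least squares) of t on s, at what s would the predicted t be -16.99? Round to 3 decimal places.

14.780

Sxx = Σx² − (Σx)²/n = 914 − 700 = 214
Sxy = Σxy − (Σx)(Σy)/n = -1056.34 − (-820.4) = -235.94
b = Sxy/Sxx = -235.94/214 = -1.102523
a = ȳ − b·x̄ = -11.72 − (-1.102523)·10 = -0.694766
Set a + b·x = -16.99: x = (-16.99 − (-0.694766)) / (-1.102523) = 14.779944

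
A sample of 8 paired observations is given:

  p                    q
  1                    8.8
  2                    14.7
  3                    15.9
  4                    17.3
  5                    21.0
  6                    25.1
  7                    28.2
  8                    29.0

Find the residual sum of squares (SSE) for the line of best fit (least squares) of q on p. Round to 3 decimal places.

9.451

n = 8, Σx = 36, Σy = 160, Σxy = 840.1, Σx² = 204, Σy² = 3552.88
Sxx = Σx² − (Σx)²/n = 204 − 162 = 42
Sxy = Σxy − (Σx)(Σy)/n = 840.1 − 720 = 120.1
Syy = Σy² − (Σy)²/n = 3552.88 − 3200 = 352.88
b = Sxy/Sxx = 120.1/42 = 2.859524
SSE = Syy − b·Sxy = 352.88 − 2.859524·120.1 = 9.451190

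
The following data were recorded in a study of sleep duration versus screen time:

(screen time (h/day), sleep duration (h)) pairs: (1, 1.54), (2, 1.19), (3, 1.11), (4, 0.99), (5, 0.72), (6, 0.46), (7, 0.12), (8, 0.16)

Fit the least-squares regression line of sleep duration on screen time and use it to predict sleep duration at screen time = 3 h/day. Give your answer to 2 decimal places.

n = 8, Σx = 36, Σy = 6.29, Σxy = 19.69, Σx² = 204
Sxx = Σx² − (Σx)²/n = 204 − 162 = 42
Sxy = Σxy − (Σx)(Σy)/n = 19.69 − 28.305 = -8.615
b = Sxy/Sxx = -8.615/42 = -0.205119
a = ȳ − b·x̄ = 0.78625 − (-0.205119)·4.5 = 1.709286
ŷ(3) = a + b·3 = 1.709286 + (-0.205119)·3 = 1.093929

1.09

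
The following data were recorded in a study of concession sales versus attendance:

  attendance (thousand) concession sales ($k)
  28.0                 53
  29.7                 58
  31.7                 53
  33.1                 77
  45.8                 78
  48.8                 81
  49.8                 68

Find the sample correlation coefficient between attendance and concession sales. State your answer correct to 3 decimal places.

n = 7, Σx = 266.9, Σy = 468, Σxy = 18347, Σx² = 10725.71, Σy² = 32180
Sxx = Σx² − (Σx)²/n = 10725.71 − 10176.515714 = 549.194286
Sxy = Σxy − (Σx)(Σy)/n = 18347 − 17844.171429 = 502.828571
Syy = Σy² − (Σy)²/n = 32180 − 31289.142857 = 890.857143
r = Sxy/√(Sxx·Syy) = 502.828571/√(489253.652245) = 502.828571/699.466691 = 0.718874

0.719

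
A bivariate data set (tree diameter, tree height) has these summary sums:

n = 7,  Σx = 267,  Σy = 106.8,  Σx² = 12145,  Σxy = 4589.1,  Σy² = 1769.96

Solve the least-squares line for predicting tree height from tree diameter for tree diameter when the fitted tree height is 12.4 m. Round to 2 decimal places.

27.27

Sxx = Σx² − (Σx)²/n = 12145 − 10184.142857 = 1960.857143
Sxy = Σxy − (Σx)(Σy)/n = 4589.1 − 4073.657143 = 515.442857
b = Sxy/Sxx = 515.442857/1960.857143 = 0.262866
a = ȳ − b·x̄ = 15.257143 − 0.262866·38.142857 = 5.230679
Set a + b·x = 12.4: x = (12.4 − 5.230679) / 0.262866 = 27.273662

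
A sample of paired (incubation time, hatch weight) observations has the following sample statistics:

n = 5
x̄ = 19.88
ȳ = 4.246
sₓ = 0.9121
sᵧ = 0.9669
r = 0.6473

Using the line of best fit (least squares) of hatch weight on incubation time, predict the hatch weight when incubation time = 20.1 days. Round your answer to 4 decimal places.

4.3970

b = r · sᵧ/sₓ = 0.6473 · 0.9669/0.9121 = 0.686191
a = ȳ − b·x̄ = 4.246 − 0.686191·19.88 = -9.395467
ŷ(20.1) = a + b·20.1 = -9.395467 + 0.686191·20.1 = 4.396962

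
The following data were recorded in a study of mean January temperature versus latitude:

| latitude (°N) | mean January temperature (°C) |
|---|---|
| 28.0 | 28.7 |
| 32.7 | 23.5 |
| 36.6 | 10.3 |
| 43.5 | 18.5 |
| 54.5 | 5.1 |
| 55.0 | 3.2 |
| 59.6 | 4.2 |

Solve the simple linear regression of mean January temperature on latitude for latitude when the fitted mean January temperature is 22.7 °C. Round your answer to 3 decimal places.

n = 7, Σx = 309.9, Σy = 93.5, Σxy = 3458.05, Σx² = 14632.51
Sxx = Σx² − (Σx)²/n = 14632.51 − 13719.715714 = 912.794286
Sxy = Σxy − (Σx)(Σy)/n = 3458.05 − 4139.378571 = -681.328571
b = Sxy/Sxx = -681.328571/912.794286 = -0.746421
a = ȳ − b·x̄ = 13.357143 − (-0.746421)·44.271429 = 46.402255
Set a + b·x = 22.7: x = (22.7 − 46.402255) / (-0.746421) = 31.754551

31.755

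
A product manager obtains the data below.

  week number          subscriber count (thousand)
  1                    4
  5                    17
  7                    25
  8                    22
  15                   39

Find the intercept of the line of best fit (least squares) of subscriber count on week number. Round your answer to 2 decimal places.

n = 5, Σx = 36, Σy = 107, Σxy = 1025, Σx² = 364
Sxx = Σx² − (Σx)²/n = 364 − 259.2 = 104.8
Sxy = Σxy − (Σx)(Σy)/n = 1025 − 770.4 = 254.6
b = Sxy/Sxx = 254.6/104.8 = 2.429389
a = ȳ − b·x̄ = 21.4 − 2.429389·7.2 = 3.908397

3.91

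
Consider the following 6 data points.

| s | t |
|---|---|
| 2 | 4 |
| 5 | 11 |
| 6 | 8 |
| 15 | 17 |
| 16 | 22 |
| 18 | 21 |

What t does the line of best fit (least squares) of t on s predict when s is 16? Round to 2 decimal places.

n = 6, Σx = 62, Σy = 83, Σxy = 1096, Σx² = 870
Sxx = Σx² − (Σx)²/n = 870 − 640.666667 = 229.333333
Sxy = Σxy − (Σx)(Σy)/n = 1096 − 857.666667 = 238.333333
b = Sxy/Sxx = 238.333333/229.333333 = 1.039244
a = ȳ − b·x̄ = 13.833333 − 1.039244·10.333333 = 3.094477
ŷ(16) = a + b·16 = 3.094477 + 1.039244·16 = 19.722384

19.72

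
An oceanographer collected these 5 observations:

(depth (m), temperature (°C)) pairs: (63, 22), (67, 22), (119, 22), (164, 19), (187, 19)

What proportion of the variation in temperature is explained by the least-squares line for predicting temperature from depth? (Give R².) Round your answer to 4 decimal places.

n = 5, Σx = 600, Σy = 104, Σxy = 12147, Σx² = 84484, Σy² = 2174
Sxx = Σx² − (Σx)²/n = 84484 − 72000 = 12484
Sxy = Σxy − (Σx)(Σy)/n = 12147 − 12480 = -333
Syy = Σy² − (Σy)²/n = 2174 − 2163.2 = 10.8
R² = Sxy²/(Sxx·Syy) = (-333)²/(12484·10.8) = 0.822453

0.8225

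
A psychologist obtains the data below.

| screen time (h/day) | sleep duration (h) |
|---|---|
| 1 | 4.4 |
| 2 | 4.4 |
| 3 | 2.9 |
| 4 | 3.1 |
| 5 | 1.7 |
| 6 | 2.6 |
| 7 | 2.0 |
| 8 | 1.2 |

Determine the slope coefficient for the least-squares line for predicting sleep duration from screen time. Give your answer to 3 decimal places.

-0.437

n = 8, Σx = 36, Σy = 22.3, Σxy = 82, Σx² = 204
Sxx = Σx² − (Σx)²/n = 204 − 162 = 42
Sxy = Σxy − (Σx)(Σy)/n = 82 − 100.35 = -18.35
b = Sxy/Sxx = -18.35/42 = -0.436905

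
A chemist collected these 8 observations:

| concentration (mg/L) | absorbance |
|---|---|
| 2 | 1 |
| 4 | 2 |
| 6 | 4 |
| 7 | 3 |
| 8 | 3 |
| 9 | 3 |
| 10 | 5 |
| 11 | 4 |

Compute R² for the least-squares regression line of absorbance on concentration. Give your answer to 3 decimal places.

n = 8, Σx = 57, Σy = 25, Σxy = 200, Σx² = 471, Σy² = 89
Sxx = Σx² − (Σx)²/n = 471 − 406.125 = 64.875
Sxy = Σxy − (Σx)(Σy)/n = 200 − 178.125 = 21.875
Syy = Σy² − (Σy)²/n = 89 − 78.125 = 10.875
R² = Sxy²/(Sxx·Syy) = (21.875)²/(64.875·10.875) = 0.678250

0.678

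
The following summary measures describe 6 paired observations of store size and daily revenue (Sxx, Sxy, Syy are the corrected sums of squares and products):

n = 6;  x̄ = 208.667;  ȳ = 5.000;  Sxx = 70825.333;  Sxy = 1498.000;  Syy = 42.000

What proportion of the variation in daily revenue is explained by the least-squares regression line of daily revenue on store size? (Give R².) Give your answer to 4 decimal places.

0.7544

R² = Sxy²/(Sxx·Syy) = (1498)²/(70825.333·42) = 0.754372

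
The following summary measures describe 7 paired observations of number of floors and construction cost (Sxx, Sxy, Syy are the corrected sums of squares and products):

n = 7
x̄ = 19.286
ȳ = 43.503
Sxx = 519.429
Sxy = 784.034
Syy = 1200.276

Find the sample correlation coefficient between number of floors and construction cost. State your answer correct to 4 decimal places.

r = Sxy/√(Sxx·Syy) = 784.034/√(623458.162404) = 784.034/789.593669 = 0.992959

0.9930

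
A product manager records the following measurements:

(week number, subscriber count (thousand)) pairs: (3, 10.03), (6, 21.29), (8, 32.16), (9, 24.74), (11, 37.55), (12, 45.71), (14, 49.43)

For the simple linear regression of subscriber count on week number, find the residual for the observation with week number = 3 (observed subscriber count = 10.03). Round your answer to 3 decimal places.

n = 7, Σx = 63, Σy = 220.91, Σxy = 2291.36, Σx² = 651
Sxx = Σx² − (Σx)²/n = 651 − 567 = 84
Sxy = Σxy − (Σx)(Σy)/n = 2291.36 − 1988.19 = 303.17
b = Sxy/Sxx = 303.17/84 = 3.609167
a = ȳ − b·x̄ = 31.558571 − 3.609167·9 = -0.923929
ŷ(3) = -0.923929 + 3.609167·3 = 9.903571
residual = y − ŷ = 10.03 − 9.903571 = 0.126429

0.126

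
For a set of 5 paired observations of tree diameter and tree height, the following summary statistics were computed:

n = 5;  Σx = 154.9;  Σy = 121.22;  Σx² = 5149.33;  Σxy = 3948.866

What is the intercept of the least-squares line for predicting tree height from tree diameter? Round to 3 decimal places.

Sxx = Σx² − (Σx)²/n = 5149.33 − 4798.802 = 350.528
Sxy = Σxy − (Σx)(Σy)/n = 3948.866 − 3755.3956 = 193.4704
b = Sxy/Sxx = 193.4704/350.528 = 0.551940
a = ȳ − b·x̄ = 24.244 − 0.551940·30.98 = 7.144901

7.145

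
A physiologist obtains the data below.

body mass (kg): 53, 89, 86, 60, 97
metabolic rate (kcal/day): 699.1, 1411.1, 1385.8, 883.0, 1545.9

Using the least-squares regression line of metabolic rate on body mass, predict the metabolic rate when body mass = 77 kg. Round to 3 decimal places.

1184.980

n = 5, Σx = 385, Σy = 5924.9, Σxy = 484751.3, Σx² = 31135
Sxx = Σx² − (Σx)²/n = 31135 − 29645 = 1490
Sxy = Σxy − (Σx)(Σy)/n = 484751.3 − 456217.3 = 28534
b = Sxy/Sxx = 28534/1490 = 19.150336
a = ȳ − b·x̄ = 1184.98 − 19.150336·77 = -289.595839
ŷ(77) = a + b·77 = -289.595839 + 19.150336·77 = 1184.98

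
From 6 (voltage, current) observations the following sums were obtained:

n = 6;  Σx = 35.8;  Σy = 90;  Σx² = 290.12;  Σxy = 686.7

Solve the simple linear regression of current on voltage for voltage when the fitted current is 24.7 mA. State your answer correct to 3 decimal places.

Sxx = Σx² − (Σx)²/n = 290.12 − 213.606667 = 76.513333
Sxy = Σxy − (Σx)(Σy)/n = 686.7 − 537 = 149.7
b = Sxy/Sxx = 149.7/76.513333 = 1.956522
a = ȳ − b·x̄ = 15 − 1.956522·5.966667 = 3.326087
Set a + b·x = 24.7: x = (24.7 − 3.326087) / 1.956522 = 10.924444

10.924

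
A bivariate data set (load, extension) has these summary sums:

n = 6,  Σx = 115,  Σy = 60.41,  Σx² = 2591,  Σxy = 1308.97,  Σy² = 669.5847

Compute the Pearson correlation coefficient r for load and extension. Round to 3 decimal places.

0.981

Sxx = Σx² − (Σx)²/n = 2591 − 2204.166667 = 386.833333
Sxy = Σxy − (Σx)(Σy)/n = 1308.97 − 1157.858333 = 151.111667
Syy = Σy² − (Σy)²/n = 669.5847 − 608.228017 = 61.356683
r = Sxy/√(Sxx·Syy) = 151.111667/√(23734.810336) = 151.111667/154.061060 = 0.980856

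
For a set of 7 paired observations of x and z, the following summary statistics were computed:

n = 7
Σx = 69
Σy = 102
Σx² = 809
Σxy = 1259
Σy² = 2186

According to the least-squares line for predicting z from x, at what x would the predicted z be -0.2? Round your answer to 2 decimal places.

Sxx = Σx² − (Σx)²/n = 809 − 680.142857 = 128.857143
Sxy = Σxy − (Σx)(Σy)/n = 1259 − 1005.428571 = 253.571429
b = Sxy/Sxx = 253.571429/128.857143 = 1.967849
a = ȳ − b·x̄ = 14.571429 − 1.967849·9.857143 = -4.825942
Set a + b·x = -0.2: x = (-0.2 − (-4.825942)) / 1.967849 = 2.350761

2.35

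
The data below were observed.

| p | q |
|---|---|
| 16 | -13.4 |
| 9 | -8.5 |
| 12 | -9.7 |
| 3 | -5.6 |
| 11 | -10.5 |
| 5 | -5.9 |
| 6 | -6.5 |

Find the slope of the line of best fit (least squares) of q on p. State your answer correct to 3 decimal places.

-0.617

n = 7, Σx = 62, Σy = -60.1, Σxy = -608.1, Σx² = 672
Sxx = Σx² − (Σx)²/n = 672 − 549.142857 = 122.857143
Sxy = Σxy − (Σx)(Σy)/n = -608.1 − (-532.314286) = -75.785714
b = Sxy/Sxx = -75.785714/122.857143 = -0.616860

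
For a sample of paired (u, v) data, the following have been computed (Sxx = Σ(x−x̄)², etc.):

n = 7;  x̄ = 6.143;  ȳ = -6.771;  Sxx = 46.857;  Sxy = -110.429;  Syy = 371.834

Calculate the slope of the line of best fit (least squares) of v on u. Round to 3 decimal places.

-2.357

b = Sxy/Sxx = -110.429/46.857 = -2.356724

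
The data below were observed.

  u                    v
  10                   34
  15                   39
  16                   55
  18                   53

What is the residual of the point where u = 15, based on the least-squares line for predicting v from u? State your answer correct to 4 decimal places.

n = 4, Σx = 59, Σy = 181, Σxy = 2759, Σx² = 905
Sxx = Σx² − (Σx)²/n = 905 − 870.25 = 34.75
Sxy = Σxy − (Σx)(Σy)/n = 2759 − 2669.75 = 89.25
b = Sxy/Sxx = 89.25/34.75 = 2.568345
a = ȳ − b·x̄ = 45.25 − 2.568345·14.75 = 7.366906
ŷ(15) = 7.366906 + 2.568345·15 = 45.892086
residual = y − ŷ = 39 − 45.892086 = -6.892086

-6.8921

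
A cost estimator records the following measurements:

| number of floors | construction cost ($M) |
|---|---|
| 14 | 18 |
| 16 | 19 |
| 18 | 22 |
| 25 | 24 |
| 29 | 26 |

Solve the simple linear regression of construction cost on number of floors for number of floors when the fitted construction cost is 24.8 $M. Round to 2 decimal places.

n = 5, Σx = 102, Σy = 109, Σxy = 2306, Σx² = 2242
Sxx = Σx² − (Σx)²/n = 2242 − 2080.8 = 161.2
Sxy = Σxy − (Σx)(Σy)/n = 2306 − 2223.6 = 82.4
b = Sxy/Sxx = 82.4/161.2 = 0.511166
a = ȳ − b·x̄ = 21.8 − 0.511166·20.4 = 11.372208
Set a + b·x = 24.8: x = (24.8 − 11.372208) / 0.511166 = 26.268932

26.27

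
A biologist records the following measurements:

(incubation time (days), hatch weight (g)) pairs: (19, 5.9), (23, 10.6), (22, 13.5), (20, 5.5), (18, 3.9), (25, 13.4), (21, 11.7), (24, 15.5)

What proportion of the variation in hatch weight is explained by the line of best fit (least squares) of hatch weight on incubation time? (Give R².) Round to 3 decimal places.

n = 8, Σx = 172, Σy = 80, Σxy = 1785.8, Σx² = 3740, Σy² = 931.58
Sxx = Σx² − (Σx)²/n = 3740 − 3698 = 42
Sxy = Σxy − (Σx)(Σy)/n = 1785.8 − 1720 = 65.8
Syy = Σy² − (Σy)²/n = 931.58 − 800 = 131.58
R² = Sxy²/(Sxx·Syy) = (65.8)²/(42·131.58) = 0.783452

0.783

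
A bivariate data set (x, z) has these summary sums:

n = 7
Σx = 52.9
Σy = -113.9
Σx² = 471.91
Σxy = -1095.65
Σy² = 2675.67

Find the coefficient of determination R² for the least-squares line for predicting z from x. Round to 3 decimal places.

Sxx = Σx² − (Σx)²/n = 471.91 − 399.772857 = 72.137143
Sxy = Σxy − (Σx)(Σy)/n = -1095.65 − (-860.758571) = -234.891429
Syy = Σy² − (Σy)²/n = 2675.67 − 1853.315714 = 822.354286
R² = Sxy²/(Sxx·Syy) = (-234.891429)²/(72.137143·822.354286) = 0.930072

0.930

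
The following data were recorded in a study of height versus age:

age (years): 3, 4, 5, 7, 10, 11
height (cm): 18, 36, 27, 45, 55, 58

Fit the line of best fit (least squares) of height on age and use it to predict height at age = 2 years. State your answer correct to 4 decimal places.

n = 6, Σx = 40, Σy = 239, Σxy = 1836, Σx² = 320
Sxx = Σx² − (Σx)²/n = 320 − 266.666667 = 53.333333
Sxy = Σxy − (Σx)(Σy)/n = 1836 − 1593.333333 = 242.666667
b = Sxy/Sxx = 242.666667/53.333333 = 4.55
a = ȳ − b·x̄ = 39.833333 − 4.55·6.666667 = 9.5
ŷ(2) = a + b·2 = 9.5 + 4.55·2 = 18.6

18.6000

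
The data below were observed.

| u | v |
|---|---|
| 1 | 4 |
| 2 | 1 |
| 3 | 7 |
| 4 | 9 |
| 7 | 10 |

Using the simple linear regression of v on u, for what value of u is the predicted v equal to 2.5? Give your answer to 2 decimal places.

0.56

n = 5, Σx = 17, Σy = 31, Σxy = 133, Σx² = 79
Sxx = Σx² − (Σx)²/n = 79 − 57.8 = 21.2
Sxy = Σxy − (Σx)(Σy)/n = 133 − 105.4 = 27.6
b = Sxy/Sxx = 27.6/21.2 = 1.301887
a = ȳ − b·x̄ = 6.2 − 1.301887·3.4 = 1.773585
Set a + b·x = 2.5: x = (2.5 − 1.773585) / 1.301887 = 0.557971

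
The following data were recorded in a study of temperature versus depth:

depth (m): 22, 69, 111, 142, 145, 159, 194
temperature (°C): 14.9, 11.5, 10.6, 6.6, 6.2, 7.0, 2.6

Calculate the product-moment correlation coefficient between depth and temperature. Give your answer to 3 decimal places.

n = 7, Σx = 842, Σy = 59.4, Σxy = 5751.5, Σx² = 121672, Σy² = 604.38
Sxx = Σx² − (Σx)²/n = 121672 − 101280.571429 = 20391.428571
Sxy = Σxy − (Σx)(Σy)/n = 5751.5 − 7144.971429 = -1393.471429
Syy = Σy² − (Σy)²/n = 604.38 − 504.051429 = 100.328571
r = Sxy/√(Sxx·Syy) = -1393.471429/√(2045842.897959) = -1393.471429/1430.329647 = -0.974231

-0.974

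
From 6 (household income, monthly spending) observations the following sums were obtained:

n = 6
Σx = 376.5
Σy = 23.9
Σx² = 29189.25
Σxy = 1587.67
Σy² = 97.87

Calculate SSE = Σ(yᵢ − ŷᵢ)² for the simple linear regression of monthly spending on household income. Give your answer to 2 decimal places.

1.28

Sxx = Σx² − (Σx)²/n = 29189.25 − 23625.375 = 5563.875
Sxy = Σxy − (Σx)(Σy)/n = 1587.67 − 1499.725 = 87.945
Syy = Σy² − (Σy)²/n = 97.87 − 95.201667 = 2.668333
b = Sxy/Sxx = 87.945/5563.875 = 0.015806
SSE = Syy − b·Sxy = 2.668333 − 0.015806·87.945 = 1.278237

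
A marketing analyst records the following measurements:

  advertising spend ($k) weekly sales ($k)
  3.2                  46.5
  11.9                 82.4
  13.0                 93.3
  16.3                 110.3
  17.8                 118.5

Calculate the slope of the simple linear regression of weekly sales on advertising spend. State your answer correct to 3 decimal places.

4.930

n = 5, Σx = 62.2, Σy = 451, Σxy = 6249.45, Σx² = 903.38
Sxx = Σx² − (Σx)²/n = 903.38 − 773.768 = 129.612
Sxy = Σxy − (Σx)(Σy)/n = 6249.45 − 5610.44 = 639.01
b = Sxy/Sxx = 639.01/129.612 = 4.930176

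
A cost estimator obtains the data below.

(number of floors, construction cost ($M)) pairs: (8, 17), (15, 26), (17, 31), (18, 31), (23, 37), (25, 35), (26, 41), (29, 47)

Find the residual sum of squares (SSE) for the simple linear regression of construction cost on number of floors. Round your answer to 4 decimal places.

29.9587

n = 8, Σx = 161, Σy = 265, Σxy = 5766, Σx² = 3573, Σy² = 9371
Sxx = Σx² − (Σx)²/n = 3573 − 3240.125 = 332.875
Sxy = Σxy − (Σx)(Σy)/n = 5766 − 5333.125 = 432.875
Syy = Σy² − (Σy)²/n = 9371 − 8778.125 = 592.875
b = Sxy/Sxx = 432.875/332.875 = 1.300413
SSE = Syy − b·Sxy = 592.875 − 1.300413·432.875 = 29.958693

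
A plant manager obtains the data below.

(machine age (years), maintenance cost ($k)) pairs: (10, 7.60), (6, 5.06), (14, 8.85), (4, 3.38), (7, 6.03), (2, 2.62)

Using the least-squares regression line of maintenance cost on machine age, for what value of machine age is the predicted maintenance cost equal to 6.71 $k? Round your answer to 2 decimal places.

n = 6, Σx = 43, Σy = 33.54, Σxy = 291.23, Σx² = 401
Sxx = Σx² − (Σx)²/n = 401 − 308.166667 = 92.833333
Sxy = Σxy − (Σx)(Σy)/n = 291.23 − 240.37 = 50.86
b = Sxy/Sxx = 50.86/92.833333 = 0.547864
a = ȳ − b·x̄ = 5.59 − 0.547864·7.166667 = 1.663645
Set a + b·x = 6.71: x = (6.71 − 1.663645) / 0.547864 = 9.210971

9.21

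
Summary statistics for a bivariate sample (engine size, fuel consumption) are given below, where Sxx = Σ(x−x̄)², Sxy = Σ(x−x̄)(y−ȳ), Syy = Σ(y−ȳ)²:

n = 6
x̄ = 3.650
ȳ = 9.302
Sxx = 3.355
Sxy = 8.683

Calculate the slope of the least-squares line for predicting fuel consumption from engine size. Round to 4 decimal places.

b = Sxy/Sxx = 8.683/3.355 = 2.588077

2.5881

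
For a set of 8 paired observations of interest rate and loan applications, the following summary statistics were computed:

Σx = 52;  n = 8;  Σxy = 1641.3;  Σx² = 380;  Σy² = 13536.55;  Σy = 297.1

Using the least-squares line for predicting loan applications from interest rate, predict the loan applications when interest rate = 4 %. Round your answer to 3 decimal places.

54.390

Sxx = Σx² − (Σx)²/n = 380 − 338 = 42
Sxy = Σxy − (Σx)(Σy)/n = 1641.3 − 1931.15 = -289.85
b = Sxy/Sxx = -289.85/42 = -6.901190
a = ȳ − b·x̄ = 37.1375 − (-6.901190)·6.5 = 81.995238
ŷ(4) = a + b·4 = 81.995238 + (-6.901190)·4 = 54.390476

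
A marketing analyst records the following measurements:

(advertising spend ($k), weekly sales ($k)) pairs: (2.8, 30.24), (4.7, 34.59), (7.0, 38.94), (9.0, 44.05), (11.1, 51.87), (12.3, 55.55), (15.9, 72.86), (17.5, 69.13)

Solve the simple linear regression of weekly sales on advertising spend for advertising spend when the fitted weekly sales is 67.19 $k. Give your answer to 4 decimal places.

n = 8, Σx = 80.3, Σy = 397.23, Σxy = 4543.546, Σx² = 993.49
Sxx = Σx² − (Σx)²/n = 993.49 − 806.01125 = 187.47875
Sxy = Σxy − (Σx)(Σy)/n = 4543.546 − 3987.196125 = 556.349875
b = Sxy/Sxx = 556.349875/187.47875 = 2.967536
a = ȳ − b·x̄ = 49.65375 − 2.967536·10.0375 = 19.867111
Set a + b·x = 67.19: x = (67.19 − 19.867111) / 2.967536 = 15.946865

15.9469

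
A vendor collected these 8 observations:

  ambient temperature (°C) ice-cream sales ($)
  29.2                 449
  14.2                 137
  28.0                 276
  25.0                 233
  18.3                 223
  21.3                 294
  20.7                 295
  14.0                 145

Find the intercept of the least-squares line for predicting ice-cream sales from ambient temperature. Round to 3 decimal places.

n = 8, Σx = 170.7, Σy = 2052, Σxy = 47088.8, Σx² = 3876.35
Sxx = Σx² − (Σx)²/n = 3876.35 − 3642.31125 = 234.03875
Sxy = Σxy − (Σx)(Σy)/n = 47088.8 − 43784.55 = 3304.25
b = Sxy/Sxx = 3304.25/234.03875 = 14.118389
a = ȳ − b·x̄ = 256.5 − 14.118389·21.3375 = -44.751115

-44.751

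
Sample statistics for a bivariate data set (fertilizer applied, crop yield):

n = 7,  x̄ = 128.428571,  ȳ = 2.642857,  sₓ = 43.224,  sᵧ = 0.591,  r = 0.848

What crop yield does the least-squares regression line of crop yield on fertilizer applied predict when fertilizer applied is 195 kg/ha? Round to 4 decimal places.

3.4147

b = r · sᵧ/sₓ = 0.848 · 0.591/43.224 = 0.011595
a = ȳ − b·x̄ = 2.642857 − 0.011595·128.428571 = 1.153770
ŷ(195) = a + b·195 = 1.153770 + 0.011595·195 = 3.414731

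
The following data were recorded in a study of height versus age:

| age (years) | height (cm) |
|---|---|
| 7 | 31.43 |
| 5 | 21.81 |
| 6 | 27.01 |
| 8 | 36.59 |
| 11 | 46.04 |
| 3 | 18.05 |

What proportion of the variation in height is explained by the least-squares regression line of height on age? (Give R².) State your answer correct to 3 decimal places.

n = 6, Σx = 40, Σy = 180.93, Σxy = 1344.43, Σx² = 304, Σy² = 5977.3733
Sxx = Σx² − (Σx)²/n = 304 − 266.666667 = 37.333333
Sxy = Σxy − (Σx)(Σy)/n = 1344.43 − 1206.2 = 138.23
Syy = Σy² − (Σy)²/n = 5977.3733 − 5455.94415 = 521.42915
R² = Sxy²/(Sxx·Syy) = (138.23)²/(37.333333·521.42915) = 0.981550

0.982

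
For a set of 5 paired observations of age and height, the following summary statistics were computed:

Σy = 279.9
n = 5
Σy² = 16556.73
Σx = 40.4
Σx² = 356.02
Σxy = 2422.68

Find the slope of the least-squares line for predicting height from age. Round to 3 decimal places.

Sxx = Σx² − (Σx)²/n = 356.02 − 326.432 = 29.588
Sxy = Σxy − (Σx)(Σy)/n = 2422.68 − 2261.592 = 161.088
b = Sxy/Sxx = 161.088/29.588 = 5.444369

5.444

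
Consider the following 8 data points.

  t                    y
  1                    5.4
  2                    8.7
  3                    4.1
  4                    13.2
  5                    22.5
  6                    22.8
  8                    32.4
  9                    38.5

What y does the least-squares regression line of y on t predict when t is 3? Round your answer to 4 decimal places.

10.8257

n = 8, Σx = 38, Σy = 147.6, Σxy = 942.9, Σx² = 236
Sxx = Σx² − (Σx)²/n = 236 − 180.5 = 55.5
Sxy = Σxy − (Σx)(Σy)/n = 942.9 − 701.1 = 241.8
b = Sxy/Sxx = 241.8/55.5 = 4.356757
a = ȳ − b·x̄ = 18.45 − 4.356757·4.75 = -2.244595
ŷ(3) = a + b·3 = -2.244595 + 4.356757·3 = 10.825676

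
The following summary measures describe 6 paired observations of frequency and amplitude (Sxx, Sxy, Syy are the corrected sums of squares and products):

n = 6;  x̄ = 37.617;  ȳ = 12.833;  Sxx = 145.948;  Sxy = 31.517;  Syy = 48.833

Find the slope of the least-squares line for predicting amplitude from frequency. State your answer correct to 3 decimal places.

b = Sxy/Sxx = 31.517/145.948 = 0.215947

0.216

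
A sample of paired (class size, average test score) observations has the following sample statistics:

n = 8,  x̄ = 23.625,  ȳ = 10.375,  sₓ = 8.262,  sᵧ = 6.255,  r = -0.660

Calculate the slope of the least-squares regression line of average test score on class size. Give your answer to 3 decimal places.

b = r · sᵧ/sₓ = -0.66 · 6.255/8.262 = -0.499673

-0.500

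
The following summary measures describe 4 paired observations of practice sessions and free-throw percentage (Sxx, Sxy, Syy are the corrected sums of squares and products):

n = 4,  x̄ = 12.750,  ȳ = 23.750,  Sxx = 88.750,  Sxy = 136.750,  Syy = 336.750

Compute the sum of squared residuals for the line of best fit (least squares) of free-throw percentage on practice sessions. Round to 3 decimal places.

126.039

b = Sxy/Sxx = 136.75/88.75 = 1.540845
SSE = Syy − b·Sxy = 336.75 − 1.540845·136.75 = 126.039437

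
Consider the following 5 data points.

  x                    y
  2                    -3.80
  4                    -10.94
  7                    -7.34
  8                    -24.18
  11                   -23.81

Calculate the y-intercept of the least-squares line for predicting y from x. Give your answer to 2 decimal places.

0.25

n = 5, Σx = 32, Σy = -70.07, Σxy = -558.09, Σx² = 254
Sxx = Σx² − (Σx)²/n = 254 − 204.8 = 49.2
Sxy = Σxy − (Σx)(Σy)/n = -558.09 − (-448.448) = -109.642
b = Sxy/Sxx = -109.642/49.2 = -2.228496
a = ȳ − b·x̄ = -14.014 − (-2.228496)·6.4 = 0.248374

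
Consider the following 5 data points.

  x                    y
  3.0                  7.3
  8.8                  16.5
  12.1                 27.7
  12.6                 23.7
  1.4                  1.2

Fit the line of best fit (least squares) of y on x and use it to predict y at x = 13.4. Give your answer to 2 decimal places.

n = 5, Σx = 37.9, Σy = 76.4, Σxy = 802.57, Σx² = 393.57
Sxx = Σx² − (Σx)²/n = 393.57 − 287.282 = 106.288
Sxy = Σxy − (Σx)(Σy)/n = 802.57 − 579.112 = 223.458
b = Sxy/Sxx = 223.458/106.288 = 2.102382
a = ȳ − b·x̄ = 15.28 − 2.102382·7.58 = -0.656057
ŷ(13.4) = a + b·13.4 = -0.656057 + 2.102382·13.4 = 27.515864

27.52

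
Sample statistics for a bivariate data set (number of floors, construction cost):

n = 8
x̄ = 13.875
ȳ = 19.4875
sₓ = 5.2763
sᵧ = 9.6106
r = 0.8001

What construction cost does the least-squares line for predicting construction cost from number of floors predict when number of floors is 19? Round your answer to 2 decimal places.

b = r · sᵧ/sₓ = 0.8001 · 9.6106/5.2763 = 1.457355
a = ȳ − b·x̄ = 19.4875 − 1.457355·13.875 = -0.733298
ŷ(19) = a + b·19 = -0.733298 + 1.457355·19 = 26.956443

26.96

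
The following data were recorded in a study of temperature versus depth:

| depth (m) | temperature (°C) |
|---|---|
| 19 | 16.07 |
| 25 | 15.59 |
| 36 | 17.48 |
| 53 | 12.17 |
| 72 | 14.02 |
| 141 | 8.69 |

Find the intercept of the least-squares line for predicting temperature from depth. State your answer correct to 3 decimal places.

17.626

n = 6, Σx = 346, Σy = 84.02, Σxy = 4204.1, Σx² = 30156
Sxx = Σx² − (Σx)²/n = 30156 − 19952.666667 = 10203.333333
Sxy = Σxy − (Σx)(Σy)/n = 4204.1 − 4845.153333 = -641.053333
b = Sxy/Sxx = -641.053333/10203.333333 = -0.062828
a = ȳ − b·x̄ = 14.003333 − (-0.062828)·57.666667 = 17.626405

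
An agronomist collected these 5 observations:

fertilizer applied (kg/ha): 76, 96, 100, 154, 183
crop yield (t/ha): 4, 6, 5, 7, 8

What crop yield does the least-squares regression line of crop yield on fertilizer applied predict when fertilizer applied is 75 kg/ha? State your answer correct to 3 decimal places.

4.436

n = 5, Σx = 609, Σy = 30, Σxy = 3922, Σx² = 82197
Sxx = Σx² − (Σx)²/n = 82197 − 74176.2 = 8020.8
Sxy = Σxy − (Σx)(Σy)/n = 3922 − 3654 = 268
b = Sxy/Sxx = 268/8020.8 = 0.033413
a = ȳ − b·x̄ = 6 − 0.033413·121.8 = 1.930281
ŷ(75) = a + b·75 = 1.930281 + 0.033413·75 = 4.436266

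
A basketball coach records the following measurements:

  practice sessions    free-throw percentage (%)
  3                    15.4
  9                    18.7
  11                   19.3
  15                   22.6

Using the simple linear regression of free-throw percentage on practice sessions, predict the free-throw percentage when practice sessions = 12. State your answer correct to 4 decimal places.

20.4600

n = 4, Σx = 38, Σy = 76, Σxy = 765.8, Σx² = 436
Sxx = Σx² − (Σx)²/n = 436 − 361 = 75
Sxy = Σxy − (Σx)(Σy)/n = 765.8 − 722 = 43.8
b = Sxy/Sxx = 43.8/75 = 0.584
a = ȳ − b·x̄ = 19 − 0.584·9.5 = 13.452
ŷ(12) = a + b·12 = 13.452 + 0.584·12 = 20.46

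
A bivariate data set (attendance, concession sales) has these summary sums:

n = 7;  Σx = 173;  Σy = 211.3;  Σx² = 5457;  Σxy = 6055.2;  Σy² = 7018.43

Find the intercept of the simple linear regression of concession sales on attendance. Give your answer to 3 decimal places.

12.759

Sxx = Σx² − (Σx)²/n = 5457 − 4275.571429 = 1181.428571
Sxy = Σxy − (Σx)(Σy)/n = 6055.2 − 5222.128571 = 833.071429
b = Sxy/Sxx = 833.071429/1181.428571 = 0.705139
a = ȳ − b·x̄ = 30.185714 − 0.705139·24.714286 = 12.758706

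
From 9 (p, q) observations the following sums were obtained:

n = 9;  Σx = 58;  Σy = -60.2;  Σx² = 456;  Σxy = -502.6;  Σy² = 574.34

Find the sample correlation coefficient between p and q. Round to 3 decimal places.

Sxx = Σx² − (Σx)²/n = 456 − 373.777778 = 82.222222
Sxy = Σxy − (Σx)(Σy)/n = -502.6 − (-387.955556) = -114.644444
Syy = Σy² − (Σy)²/n = 574.34 − 402.671111 = 171.668889
r = Sxy/√(Sxx·Syy) = -114.644444/√(14114.997531) = -114.644444/118.806555 = -0.964967

-0.965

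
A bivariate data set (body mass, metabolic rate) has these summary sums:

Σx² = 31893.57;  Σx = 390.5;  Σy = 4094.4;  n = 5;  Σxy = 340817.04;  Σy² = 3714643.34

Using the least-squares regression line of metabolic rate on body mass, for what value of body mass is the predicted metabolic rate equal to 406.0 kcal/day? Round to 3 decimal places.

50.721

Sxx = Σx² − (Σx)²/n = 31893.57 − 30498.05 = 1395.52
Sxy = Σxy − (Σx)(Σy)/n = 340817.04 − 319772.64 = 21044.4
b = Sxy/Sxx = 21044.4/1395.52 = 15.079970
a = ȳ − b·x̄ = 818.88 − 15.079970·78.1 = -358.865672
Set a + b·x = 406.0: x = (406.0 − (-358.865672)) / 15.079970 = 50.720636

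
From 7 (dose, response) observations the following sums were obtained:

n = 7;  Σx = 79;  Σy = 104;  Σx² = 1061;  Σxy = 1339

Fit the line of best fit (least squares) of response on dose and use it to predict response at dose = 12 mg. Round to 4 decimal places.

15.5540

Sxx = Σx² − (Σx)²/n = 1061 − 891.571429 = 169.428571
Sxy = Σxy − (Σx)(Σy)/n = 1339 − 1173.714286 = 165.285714
b = Sxy/Sxx = 165.285714/169.428571 = 0.975548
a = ȳ − b·x̄ = 14.857143 − 0.975548·11.285714 = 3.847386
ŷ(12) = a + b·12 = 3.847386 + 0.975548·12 = 15.553963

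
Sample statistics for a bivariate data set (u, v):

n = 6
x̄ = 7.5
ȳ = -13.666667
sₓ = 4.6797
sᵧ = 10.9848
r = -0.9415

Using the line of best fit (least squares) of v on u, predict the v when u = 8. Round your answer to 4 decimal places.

-14.7717

b = r · sᵧ/sₓ = -0.9415 · 10.9848/4.6797 = -2.210011
a = ȳ − b·x̄ = -13.666667 − (-2.210011)·7.5 = 2.908417
ŷ(8) = a + b·8 = 2.908417 + (-2.210011)·8 = -14.771673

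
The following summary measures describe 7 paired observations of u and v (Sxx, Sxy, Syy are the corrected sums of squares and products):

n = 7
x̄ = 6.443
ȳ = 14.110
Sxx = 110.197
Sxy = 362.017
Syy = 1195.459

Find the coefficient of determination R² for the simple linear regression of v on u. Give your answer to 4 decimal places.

R² = Sxy²/(Sxx·Syy) = (362.017)²/(110.197·1195.459) = 0.994841

0.9948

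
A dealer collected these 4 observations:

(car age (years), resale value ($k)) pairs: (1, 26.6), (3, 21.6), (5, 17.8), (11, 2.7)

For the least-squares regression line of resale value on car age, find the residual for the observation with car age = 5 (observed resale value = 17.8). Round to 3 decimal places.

0.625

n = 4, Σx = 20, Σy = 68.7, Σxy = 210.1, Σx² = 156
Sxx = Σx² − (Σx)²/n = 156 − 100 = 56
Sxy = Σxy − (Σx)(Σy)/n = 210.1 − 343.5 = -133.4
b = Sxy/Sxx = -133.4/56 = -2.382143
a = ȳ − b·x̄ = 17.175 − (-2.382143)·5 = 29.085714
ŷ(5) = 29.085714 + (-2.382143)·5 = 17.175
residual = y − ŷ = 17.8 − 17.175 = 0.625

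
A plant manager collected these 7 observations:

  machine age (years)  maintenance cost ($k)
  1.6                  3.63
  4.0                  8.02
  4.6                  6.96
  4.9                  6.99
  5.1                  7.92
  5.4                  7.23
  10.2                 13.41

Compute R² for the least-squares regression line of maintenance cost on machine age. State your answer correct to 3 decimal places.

n = 7, Σx = 35.8, Σy = 54.16, Σxy = 320.371, Σx² = 222.94, Σy² = 469.6264
Sxx = Σx² − (Σx)²/n = 222.94 − 183.091429 = 39.848571
Sxy = Σxy − (Σx)(Σy)/n = 320.371 − 276.989714 = 43.381286
Syy = Σy² − (Σy)²/n = 469.6264 − 419.043657 = 50.582743
R² = Sxy²/(Sxx·Syy) = (43.381286)²/(39.848571·50.582743) = 0.933662

0.934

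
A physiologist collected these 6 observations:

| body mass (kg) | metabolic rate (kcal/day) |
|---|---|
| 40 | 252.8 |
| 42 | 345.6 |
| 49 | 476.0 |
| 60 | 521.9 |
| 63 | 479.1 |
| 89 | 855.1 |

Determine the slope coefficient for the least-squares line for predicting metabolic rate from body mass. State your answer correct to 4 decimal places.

10.9455

n = 6, Σx = 343, Σy = 2930.5, Σxy = 185552.4, Σx² = 21255
Sxx = Σx² − (Σx)²/n = 21255 − 19608.166667 = 1646.833333
Sxy = Σxy − (Σx)(Σy)/n = 185552.4 − 167526.916667 = 18025.483333
b = Sxy/Sxx = 18025.483333/1646.833333 = 10.945542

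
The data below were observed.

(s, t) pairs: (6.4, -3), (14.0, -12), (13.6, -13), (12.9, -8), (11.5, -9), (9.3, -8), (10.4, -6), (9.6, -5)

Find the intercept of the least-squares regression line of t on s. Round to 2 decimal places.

4.85

n = 8, Σx = 87.7, Σy = -64, Σxy = -755.5, Σx² = 1007.39
Sxx = Σx² − (Σx)²/n = 1007.39 − 961.41125 = 45.97875
Sxy = Σxy − (Σx)(Σy)/n = -755.5 − (-701.6) = -53.9
b = Sxy/Sxx = -53.9/45.97875 = -1.172281
a = ȳ − b·x̄ = -8 − (-1.172281)·10.9625 = 4.851127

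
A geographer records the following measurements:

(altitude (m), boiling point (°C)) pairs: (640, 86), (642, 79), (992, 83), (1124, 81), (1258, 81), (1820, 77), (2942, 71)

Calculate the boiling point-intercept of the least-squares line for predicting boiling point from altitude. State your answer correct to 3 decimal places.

86.765

n = 7, Σx = 9418, Σy = 558, Σxy = 730058, Σx² = 16619532
Sxx = Σx² − (Σx)²/n = 16619532 − 12671246.285714 = 3948285.714286
Sxy = Σxy − (Σx)(Σy)/n = 730058 − 750749.142857 = -20691.142857
b = Sxy/Sxx = -20691.142857/3948285.714286 = -0.005241
a = ȳ − b·x̄ = 79.714286 − (-0.005241)·1345.428571 = 86.765056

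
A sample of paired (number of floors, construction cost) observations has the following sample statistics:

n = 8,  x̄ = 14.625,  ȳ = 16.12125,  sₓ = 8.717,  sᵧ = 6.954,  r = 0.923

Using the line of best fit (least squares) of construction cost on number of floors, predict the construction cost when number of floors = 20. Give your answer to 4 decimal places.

20.0790

b = r · sᵧ/sₓ = 0.923 · 6.954/8.717 = 0.736325
a = ȳ − b·x̄ = 16.12125 − 0.736325·14.625 = 5.352502
ŷ(20) = a + b·20 = 5.352502 + 0.736325·20 = 20.078995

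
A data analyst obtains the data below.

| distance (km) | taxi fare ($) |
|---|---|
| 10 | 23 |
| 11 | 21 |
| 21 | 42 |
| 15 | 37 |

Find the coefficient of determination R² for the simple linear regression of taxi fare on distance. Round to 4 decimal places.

n = 4, Σx = 57, Σy = 123, Σxy = 1898, Σx² = 887, Σy² = 4103
Sxx = Σx² − (Σx)²/n = 887 − 812.25 = 74.75
Sxy = Σxy − (Σx)(Σy)/n = 1898 − 1752.75 = 145.25
Syy = Σy² − (Σy)²/n = 4103 − 3782.25 = 320.75
R² = Sxy²/(Sxx·Syy) = (145.25)²/(74.75·320.75) = 0.879943

0.8799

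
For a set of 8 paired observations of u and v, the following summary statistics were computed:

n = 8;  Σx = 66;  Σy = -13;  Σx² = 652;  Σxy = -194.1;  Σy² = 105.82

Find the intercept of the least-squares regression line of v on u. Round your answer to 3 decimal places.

5.040

Sxx = Σx² − (Σx)²/n = 652 − 544.5 = 107.5
Sxy = Σxy − (Σx)(Σy)/n = -194.1 − (-107.25) = -86.85
b = Sxy/Sxx = -86.85/107.5 = -0.807907
a = ȳ − b·x̄ = -1.625 − (-0.807907)·8.25 = 5.040233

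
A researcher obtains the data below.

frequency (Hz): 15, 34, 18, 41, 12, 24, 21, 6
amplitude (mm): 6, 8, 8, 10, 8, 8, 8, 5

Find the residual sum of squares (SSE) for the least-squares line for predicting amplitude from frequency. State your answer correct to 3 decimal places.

5.498

n = 8, Σx = 171, Σy = 61, Σxy = 1402, Σx² = 4583, Σy² = 481
Sxx = Σx² − (Σx)²/n = 4583 − 3655.125 = 927.875
Sxy = Σxy − (Σx)(Σy)/n = 1402 − 1303.875 = 98.125
Syy = Σy² − (Σy)²/n = 481 − 465.125 = 15.875
b = Sxy/Sxx = 98.125/927.875 = 0.105752
SSE = Syy − b·Sxy = 15.875 − 0.105752·98.125 = 5.498047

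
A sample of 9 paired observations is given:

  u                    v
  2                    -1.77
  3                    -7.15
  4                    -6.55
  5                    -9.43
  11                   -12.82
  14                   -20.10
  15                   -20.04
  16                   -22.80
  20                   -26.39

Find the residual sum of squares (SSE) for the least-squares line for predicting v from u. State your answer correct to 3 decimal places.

n = 9, Σx = 90, Σy = -127.05, Σxy = -1713.96, Σx² = 1252, Σy² = 2372.3189
Sxx = Σx² − (Σx)²/n = 1252 − 900 = 352
Sxy = Σxy − (Σx)(Σy)/n = -1713.96 − (-1270.5) = -443.46
Syy = Σy² − (Σy)²/n = 2372.3189 − 1793.5225 = 578.7964
b = Sxy/Sxx = -443.46/352 = -1.259830
SSE = Syy − b·Sxy = 578.7964 − (-1.259830)·(-443.46) = 20.112390

20.112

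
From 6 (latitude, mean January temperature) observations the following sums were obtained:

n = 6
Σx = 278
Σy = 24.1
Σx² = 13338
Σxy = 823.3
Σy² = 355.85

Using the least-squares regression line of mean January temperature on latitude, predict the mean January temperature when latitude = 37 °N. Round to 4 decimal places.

10.0031

Sxx = Σx² − (Σx)²/n = 13338 − 12880.666667 = 457.333333
Sxy = Σxy − (Σx)(Σy)/n = 823.3 − 1116.633333 = -293.333333
b = Sxy/Sxx = -293.333333/457.333333 = -0.641399
a = ȳ − b·x̄ = 4.016667 − (-0.641399)·46.333333 = 33.734840
ŷ(37) = a + b·37 = 33.734840 + (-0.641399)·37 = 10.003061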